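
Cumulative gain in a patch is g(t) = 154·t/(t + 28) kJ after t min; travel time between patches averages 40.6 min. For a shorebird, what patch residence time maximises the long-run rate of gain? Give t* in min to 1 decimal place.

33.7 min

Maximise g(t)/(T+t): set derivative to zero → g'(t)(T+t) = g(t).
g'(t) = 154·28/(t + 28)². Setting 154·28/(t+28)² = 154t/[(t+28)(40.6+t)] gives 28(40.6+t) = t(t+28), so t² = 28×40.6 = 1137.
t* = √1137 = 33.72 min.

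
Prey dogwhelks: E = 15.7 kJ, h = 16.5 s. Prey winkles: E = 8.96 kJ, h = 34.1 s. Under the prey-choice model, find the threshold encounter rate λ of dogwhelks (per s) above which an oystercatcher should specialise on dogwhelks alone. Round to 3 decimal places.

0.023 per s

The zero-one rule: include winkles iff E₂/h₂ > λE₁/(1+λh₁). Equality gives the switch point.
λE₁h₂ = E₂ + λE₂h₁ ⇒ λ = E₂/(E₁h₂ − E₂h₁) = 8.96/(535.4 − 147.8) = 0.02312 per s.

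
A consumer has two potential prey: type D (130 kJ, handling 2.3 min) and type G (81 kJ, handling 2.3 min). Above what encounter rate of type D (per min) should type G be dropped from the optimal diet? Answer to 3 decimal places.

The zero-one rule: include type G iff E₂/h₂ > λE₁/(1+λh₁). Equality gives the switch point.
λE₁h₂ = E₂ + λE₂h₁ ⇒ λ = E₂/(E₁h₂ − E₂h₁) = 81/(299 − 186.3) = 0.7187 per min.

0.719 per min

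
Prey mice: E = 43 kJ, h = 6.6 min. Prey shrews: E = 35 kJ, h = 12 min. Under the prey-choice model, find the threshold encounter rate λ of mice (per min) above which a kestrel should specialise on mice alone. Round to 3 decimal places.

0.123 per min

At the threshold, the rate on mice alone equals the profitability of shrews: λ·43/(1 + λ·6.6) = 35/12 = 2.917.
Rearranging, λ(43 − 2.917×6.6) = 2.917, so λ = 2.917/23.75 = 0.1228 per min.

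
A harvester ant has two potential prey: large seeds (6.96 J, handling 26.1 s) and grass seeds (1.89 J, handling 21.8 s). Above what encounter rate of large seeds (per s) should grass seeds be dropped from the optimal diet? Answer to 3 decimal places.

0.018 per s

Drop grass seeds once their profitability E₂/h₂ falls below the rate achievable on large seeds alone: E₂/h₂ = λE₁/(1 + λh₁).
Solve for λ: λE₁h₂ = E₂(1 + λh₁) → λ(E₁h₂ − E₂h₁) = E₂ → λ = E₂/(E₁h₂ − E₂h₁).
λ = 1.89/(6.96×21.8 − 1.89×26.1) = 1.89/102.4 = 0.01846 per s.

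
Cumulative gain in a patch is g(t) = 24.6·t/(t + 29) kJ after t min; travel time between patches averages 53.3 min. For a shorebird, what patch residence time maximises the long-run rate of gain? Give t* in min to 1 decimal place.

Maximise g(t)/(T+t): set derivative to zero → g'(t)(T+t) = g(t).
g'(t) = 24.6·29/(t + 29)². Setting 24.6·29/(t+29)² = 24.6t/[(t+29)(53.3+t)] gives 29(53.3+t) = t(t+29), so t² = 29×53.3 = 1546.
t* = √1546 = 39.32 min.

39.3 min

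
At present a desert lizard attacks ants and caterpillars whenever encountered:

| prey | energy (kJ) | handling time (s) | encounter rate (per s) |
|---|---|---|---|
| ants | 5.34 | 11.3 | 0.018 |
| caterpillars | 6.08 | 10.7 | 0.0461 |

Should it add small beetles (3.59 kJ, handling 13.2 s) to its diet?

On ants and caterpillars alone, R = ΣλE/(1+Σλh) = 0.3764/1.697 = 0.2219 kJ/s.
small beetles: E/h = 3.59/13.2 = 0.272 kJ/s.
Since 0.272 > R, including small beetles increases the long-run rate.

Yes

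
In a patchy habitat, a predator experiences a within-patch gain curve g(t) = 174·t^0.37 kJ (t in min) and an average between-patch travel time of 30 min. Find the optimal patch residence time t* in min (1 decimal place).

17.6 min

Optimal t* satisfies g'(t*) = g(t*)/(T + t*).
g'(t) = 0.37·174·t^-0.63. Setting 0.37·174·t^-0.63 = 174·t^0.37/(30+t) gives 0.37(30+t) = t, so 0.63·t = 0.37×30.
t* = 0.37×30/0.63 = 17.62 min.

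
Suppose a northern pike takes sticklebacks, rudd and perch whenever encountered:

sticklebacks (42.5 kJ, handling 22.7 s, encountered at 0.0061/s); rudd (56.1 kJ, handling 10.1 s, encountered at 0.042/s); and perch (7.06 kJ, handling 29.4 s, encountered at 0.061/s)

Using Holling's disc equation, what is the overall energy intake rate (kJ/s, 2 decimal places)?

R = (0.0061×42.5 + 0.042×56.1 + 0.061×7.06) / (1 + 0.0061×22.7 + 0.042×10.1 + 0.061×29.4) = 3.046/3.356 = 0.9076 kJ/s.

0.91 kJ/s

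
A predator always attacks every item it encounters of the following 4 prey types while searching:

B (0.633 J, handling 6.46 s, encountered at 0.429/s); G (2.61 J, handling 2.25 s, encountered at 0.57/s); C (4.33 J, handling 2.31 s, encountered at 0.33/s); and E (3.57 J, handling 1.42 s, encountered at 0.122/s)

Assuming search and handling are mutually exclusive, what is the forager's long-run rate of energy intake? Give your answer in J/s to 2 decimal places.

R = (0.429×0.633 + 0.57×2.61 + 0.33×4.33 + 0.122×3.57) / (1 + 0.429×6.46 + 0.57×2.25 + 0.33×2.31 + 0.122×1.42) = 3.624/5.989 = 0.605 J/s.

0.61 J/s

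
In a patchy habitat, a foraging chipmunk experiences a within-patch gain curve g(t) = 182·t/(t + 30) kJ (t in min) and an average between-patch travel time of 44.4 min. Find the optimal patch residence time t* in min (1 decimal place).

36.5 min

By the marginal value theorem, leave when the instantaneous gain rate g'(t) equals the habitat-wide average g(t)/(T + t).
g'(t) = 182·30/(t + 30)². Setting 182·30/(t+30)² = 182t/[(t+30)(44.4+t)] gives 30(44.4+t) = t(t+30), so t² = 30×44.4 = 1332.
t* = √1332 = 36.5 min.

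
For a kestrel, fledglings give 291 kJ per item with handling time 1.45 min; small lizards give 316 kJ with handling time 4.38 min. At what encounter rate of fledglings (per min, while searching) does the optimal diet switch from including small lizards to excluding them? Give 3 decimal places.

0.387 per min

Drop small lizards once their profitability E₂/h₂ falls below the rate achievable on fledglings alone: E₂/h₂ = λE₁/(1 + λh₁).
Solve for λ: λE₁h₂ = E₂(1 + λh₁) → λ(E₁h₂ − E₂h₁) = E₂ → λ = E₂/(E₁h₂ − E₂h₁).
λ = 316/(291×4.38 − 316×1.45) = 316/816.4 = 0.3871 per min.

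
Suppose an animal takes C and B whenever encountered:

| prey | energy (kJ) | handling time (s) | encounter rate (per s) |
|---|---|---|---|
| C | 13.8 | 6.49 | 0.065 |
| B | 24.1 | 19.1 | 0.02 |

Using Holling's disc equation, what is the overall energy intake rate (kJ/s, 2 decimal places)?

R = (0.065×13.8 + 0.02×24.1) / (1 + 0.065×6.49 + 0.02×19.1) = 1.379/1.804 = 0.7645 kJ/s.

0.76 kJ/s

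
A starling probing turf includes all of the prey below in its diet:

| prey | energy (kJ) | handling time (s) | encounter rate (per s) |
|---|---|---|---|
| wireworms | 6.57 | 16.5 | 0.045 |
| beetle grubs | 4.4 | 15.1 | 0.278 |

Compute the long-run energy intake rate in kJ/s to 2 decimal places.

R = Σλ_iE_i / (1 + Σλ_ih_i)
Numerator: 0.045×6.57 + 0.278×4.4 = 1.519
Denominator: 1 + 0.045×16.5 + 0.278×15.1 = 5.94
R = 1.519/5.94 = 0.2557 kJ/s

0.26 kJ/s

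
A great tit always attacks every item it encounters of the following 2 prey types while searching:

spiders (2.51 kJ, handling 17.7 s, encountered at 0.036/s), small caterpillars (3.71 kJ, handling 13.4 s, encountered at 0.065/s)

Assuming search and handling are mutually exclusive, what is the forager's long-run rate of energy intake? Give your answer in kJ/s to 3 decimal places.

R = Σλ_iE_i / (1 + Σλ_ih_i)
Numerator: 0.036×2.51 + 0.065×3.71 = 0.3315
Denominator: 1 + 0.036×17.7 + 0.065×13.4 = 2.508
R = 0.3315/2.508 = 0.1322 kJ/s

0.132 kJ/s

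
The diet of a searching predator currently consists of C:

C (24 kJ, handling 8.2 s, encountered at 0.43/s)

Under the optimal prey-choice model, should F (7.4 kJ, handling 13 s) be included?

No

Current rate: (0.43×24)/(1 + 0.43×8.2) = 2.28 kJ/s.
Profitability of F: 7.4/13 = 0.5692 kJ/s.
Since 0.5692 < R, time spent handling F is better spent searching.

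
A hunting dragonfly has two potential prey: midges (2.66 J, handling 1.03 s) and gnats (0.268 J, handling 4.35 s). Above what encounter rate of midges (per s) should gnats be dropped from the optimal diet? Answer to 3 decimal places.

Drop gnats once their profitability E₂/h₂ falls below the rate achievable on midges alone: E₂/h₂ = λE₁/(1 + λh₁).
Solve for λ: λE₁h₂ = E₂(1 + λh₁) → λ(E₁h₂ − E₂h₁) = E₂ → λ = E₂/(E₁h₂ − E₂h₁).
λ = 0.268/(2.66×4.35 − 0.268×1.03) = 0.268/11.29 = 0.02373 per s.

0.024 per s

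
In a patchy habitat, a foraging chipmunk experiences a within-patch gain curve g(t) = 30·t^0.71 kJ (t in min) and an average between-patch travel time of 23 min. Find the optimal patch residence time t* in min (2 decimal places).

56.31 min

Optimal t* satisfies g'(t*) = g(t*)/(T + t*).
g'(t) = 0.71·30·t^-0.29. Setting 0.71·30·t^-0.29 = 30·t^0.71/(23+t) gives 0.71(23+t) = t, so 0.29·t = 0.71×23.
t* = 0.71×23/0.29 = 56.31 min.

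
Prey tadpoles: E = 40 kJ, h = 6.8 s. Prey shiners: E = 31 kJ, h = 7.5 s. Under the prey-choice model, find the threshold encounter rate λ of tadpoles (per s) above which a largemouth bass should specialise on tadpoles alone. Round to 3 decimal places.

At the threshold, the rate on tadpoles alone equals the profitability of shiners: λ·40/(1 + λ·6.8) = 31/7.5 = 4.133.
Rearranging, λ(40 − 4.133×6.8) = 4.133, so λ = 4.133/11.89 = 0.3475 per s.

0.348 per s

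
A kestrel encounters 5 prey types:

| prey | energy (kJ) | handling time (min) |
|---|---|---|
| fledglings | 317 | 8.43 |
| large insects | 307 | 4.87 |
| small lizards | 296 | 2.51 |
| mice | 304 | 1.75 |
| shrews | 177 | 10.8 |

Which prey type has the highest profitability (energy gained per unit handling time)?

In descending order of E/h:
mice: 304/1.75 = 174 kJ/min
small lizards: 296/2.51 = 118 kJ/min
large insects: 307/4.87 = 63 kJ/min
fledglings: 317/8.43 = 37.6 kJ/min
shrews: 177/10.8 = 16.4 kJ/min

mice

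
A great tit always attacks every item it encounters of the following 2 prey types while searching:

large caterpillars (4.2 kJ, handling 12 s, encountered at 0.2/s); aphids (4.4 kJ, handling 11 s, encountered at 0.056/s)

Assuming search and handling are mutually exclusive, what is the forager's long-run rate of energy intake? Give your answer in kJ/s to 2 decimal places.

R = (0.2×4.2 + 0.056×4.4) / (1 + 0.2×12 + 0.056×11) = 1.086/4.016 = 0.2705 kJ/s.

0.27 kJ/s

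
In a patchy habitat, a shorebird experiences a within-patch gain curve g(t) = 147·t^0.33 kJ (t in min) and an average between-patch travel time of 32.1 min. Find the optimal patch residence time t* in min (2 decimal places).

Maximise g(t)/(T+t): set derivative to zero → g'(t)(T+t) = g(t).
g'(t) = 0.33·147·t^-0.67. Setting 0.33·147·t^-0.67 = 147·t^0.33/(32.1+t) gives 0.33(32.1+t) = t, so 0.67·t = 0.33×32.1.
t* = 0.33×32.1/0.67 = 15.81 min.

15.81 min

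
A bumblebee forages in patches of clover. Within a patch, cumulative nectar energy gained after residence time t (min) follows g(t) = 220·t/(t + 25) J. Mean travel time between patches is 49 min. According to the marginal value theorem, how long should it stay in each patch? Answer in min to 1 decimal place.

Maximise g(t)/(T+t): set derivative to zero → g'(t)(T+t) = g(t).
g'(t) = 220·25/(t + 25)². Setting 220·25/(t+25)² = 220t/[(t+25)(49+t)] gives 25(49+t) = t(t+25), so t² = 25×49 = 1225.
t* = √1225 = 35 min.

35.0 min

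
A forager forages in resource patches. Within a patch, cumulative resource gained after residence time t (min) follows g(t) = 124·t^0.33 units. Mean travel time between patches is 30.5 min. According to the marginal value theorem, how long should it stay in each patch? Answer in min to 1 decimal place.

15.0 min

By the marginal value theorem, leave when the instantaneous gain rate g'(t) equals the habitat-wide average g(t)/(T + t).
g'(t) = 0.33·124·t^-0.67. Setting 0.33·124·t^-0.67 = 124·t^0.33/(30.5+t) gives 0.33(30.5+t) = t, so 0.67·t = 0.33×30.5.
t* = 0.33×30.5/0.67 = 15.02 min.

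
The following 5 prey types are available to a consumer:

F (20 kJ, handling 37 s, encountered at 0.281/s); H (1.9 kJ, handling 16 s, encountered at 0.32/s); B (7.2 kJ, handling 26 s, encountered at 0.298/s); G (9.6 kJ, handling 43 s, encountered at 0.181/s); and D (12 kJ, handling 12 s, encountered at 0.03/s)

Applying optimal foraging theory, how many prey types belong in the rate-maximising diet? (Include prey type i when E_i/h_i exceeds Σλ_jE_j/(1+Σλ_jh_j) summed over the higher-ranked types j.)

2

Profitabilities (E/h, kJ/s): D 1, F 0.541, B 0.277, G 0.223, H 0.119. Add prey in this order while the next type's profitability exceeds the intake rate on those already taken.
Rate on top 1: 0.2647. F: 0.541 > 0.2647 → include.
Rate on top 2: 0.5086. B: 0.277 < 0.5086 → exclude; stop.
Optimal diet: D, F — 2 of 5 types.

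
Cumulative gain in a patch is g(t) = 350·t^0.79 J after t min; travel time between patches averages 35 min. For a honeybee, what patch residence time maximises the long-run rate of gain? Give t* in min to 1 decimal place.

131.7 min

By the marginal value theorem, leave when the instantaneous gain rate g'(t) equals the habitat-wide average g(t)/(T + t).
g'(t) = 0.79·350·t^-0.21. Setting 0.79·350·t^-0.21 = 350·t^0.79/(35+t) gives 0.79(35+t) = t, so 0.21·t = 0.79×35.
t* = 0.79×35/0.21 = 131.7 min.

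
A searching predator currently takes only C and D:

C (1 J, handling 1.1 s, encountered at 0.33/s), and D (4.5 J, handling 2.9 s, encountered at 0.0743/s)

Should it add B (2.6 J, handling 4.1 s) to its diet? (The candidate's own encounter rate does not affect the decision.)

Intake rate on the current diet: R = (0.33×1 + 0.0743×4.5) / (1 + 0.33×1.1 + 0.0743×2.9) = 0.6643/1.578 = 0.4209 J/s.
Profitability of B: 2.6/4.1 = 0.6341 J/s.
0.6341 > 0.4209, so adding B raises the average — include it.

Yes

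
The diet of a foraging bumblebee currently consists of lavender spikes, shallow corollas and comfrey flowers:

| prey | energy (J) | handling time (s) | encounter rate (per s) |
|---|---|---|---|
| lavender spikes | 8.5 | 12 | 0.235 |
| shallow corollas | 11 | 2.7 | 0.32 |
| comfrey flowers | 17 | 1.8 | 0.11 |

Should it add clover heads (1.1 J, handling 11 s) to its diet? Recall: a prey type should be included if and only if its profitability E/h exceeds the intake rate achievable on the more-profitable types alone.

No

On lavender spikes, shallow corollas and comfrey flowers alone, R = ΣλE/(1+Σλh) = 7.388/4.882 = 1.513 J/s.
Profitability of clover heads: 1.1/11 = 0.1 J/s.
Since 0.1 < R, time spent handling clover heads is better spent searching.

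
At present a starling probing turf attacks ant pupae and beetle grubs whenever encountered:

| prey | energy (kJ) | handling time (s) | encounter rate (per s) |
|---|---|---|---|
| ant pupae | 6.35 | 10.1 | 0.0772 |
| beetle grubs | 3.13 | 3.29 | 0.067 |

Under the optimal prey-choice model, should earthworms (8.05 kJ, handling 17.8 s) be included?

Yes

Current rate: (0.0772×6.35 + 0.067×3.13)/(1 + 0.0772×10.1 + 0.067×3.29) = 0.3499 kJ/s.
Profitability of earthworms: 8.05/17.8 = 0.4522 kJ/s.
Since 0.4522 > R, including earthworms increases the long-run rate.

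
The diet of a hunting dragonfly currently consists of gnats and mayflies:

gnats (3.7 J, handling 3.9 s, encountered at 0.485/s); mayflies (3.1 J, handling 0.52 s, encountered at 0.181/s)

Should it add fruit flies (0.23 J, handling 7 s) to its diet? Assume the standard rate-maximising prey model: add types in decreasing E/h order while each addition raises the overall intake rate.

No

On gnats and mayflies alone, R = ΣλE/(1+Σλh) = 2.356/2.986 = 0.789 J/s.
Profitability of fruit flies: 0.23/7 = 0.03286 J/s.
Since 0.03286 < R, time spent handling fruit flies is better spent searching.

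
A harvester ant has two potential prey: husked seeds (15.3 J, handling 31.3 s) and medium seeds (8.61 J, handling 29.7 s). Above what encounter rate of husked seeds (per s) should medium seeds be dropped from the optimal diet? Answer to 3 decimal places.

0.047 per s

Drop medium seeds once their profitability E₂/h₂ falls below the rate achievable on husked seeds alone: E₂/h₂ = λE₁/(1 + λh₁).
Solve for λ: λE₁h₂ = E₂(1 + λh₁) → λ(E₁h₂ − E₂h₁) = E₂ → λ = E₂/(E₁h₂ − E₂h₁).
λ = 8.61/(15.3×29.7 − 8.61×31.3) = 8.61/184.9 = 0.04656 per s.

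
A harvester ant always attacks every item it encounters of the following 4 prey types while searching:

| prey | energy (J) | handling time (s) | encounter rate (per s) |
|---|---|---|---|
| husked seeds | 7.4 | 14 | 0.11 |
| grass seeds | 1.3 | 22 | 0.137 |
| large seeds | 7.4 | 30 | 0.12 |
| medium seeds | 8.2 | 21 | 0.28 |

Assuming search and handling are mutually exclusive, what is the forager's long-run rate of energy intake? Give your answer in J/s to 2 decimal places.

Energy encountered per unit search time: 0.11×7.4 + 0.137×1.3 + 0.12×7.4 + 0.28×8.2 = 4.176 J/s.
Handling time per unit search time: 0.11×14 + 0.137×22 + 0.12×30 + 0.28×21 = 14.03.
Rate = 4.176/(1 + 14.03) = 0.2778 J/s.

0.28 J/s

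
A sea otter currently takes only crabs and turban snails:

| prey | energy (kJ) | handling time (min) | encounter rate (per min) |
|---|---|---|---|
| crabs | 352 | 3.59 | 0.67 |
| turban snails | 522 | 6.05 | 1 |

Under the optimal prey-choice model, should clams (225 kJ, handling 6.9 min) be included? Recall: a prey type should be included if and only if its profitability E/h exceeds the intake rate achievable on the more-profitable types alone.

No

Current rate: (0.67×352 + 1×522)/(1 + 0.67×3.59 + 1×6.05) = 80.15 kJ/min.
Profitability of clams: 225/6.9 = 32.61 kJ/min.
32.61 < 80.15, so adding clams would lower the average — exclude it.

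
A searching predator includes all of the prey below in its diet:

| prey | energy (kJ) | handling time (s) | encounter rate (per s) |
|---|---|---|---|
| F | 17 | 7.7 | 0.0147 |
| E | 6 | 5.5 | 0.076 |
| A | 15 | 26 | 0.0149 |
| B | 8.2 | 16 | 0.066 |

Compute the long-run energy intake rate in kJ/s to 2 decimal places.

0.49 kJ/s

R = (0.0147×17 + 0.076×6 + 0.0149×15 + 0.066×8.2) / (1 + 0.0147×7.7 + 0.076×5.5 + 0.0149×26 + 0.066×16) = 1.471/2.975 = 0.4944 kJ/s.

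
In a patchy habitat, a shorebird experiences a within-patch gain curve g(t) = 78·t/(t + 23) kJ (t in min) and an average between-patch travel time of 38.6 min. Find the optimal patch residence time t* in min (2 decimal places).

Maximise g(t)/(T+t): set derivative to zero → g'(t)(T+t) = g(t).
g'(t) = 78·23/(t + 23)². Setting 78·23/(t+23)² = 78t/[(t+23)(38.6+t)] gives 23(38.6+t) = t(t+23), so t² = 23×38.6 = 887.8.
t* = √887.8 = 29.8 min.

29.80 min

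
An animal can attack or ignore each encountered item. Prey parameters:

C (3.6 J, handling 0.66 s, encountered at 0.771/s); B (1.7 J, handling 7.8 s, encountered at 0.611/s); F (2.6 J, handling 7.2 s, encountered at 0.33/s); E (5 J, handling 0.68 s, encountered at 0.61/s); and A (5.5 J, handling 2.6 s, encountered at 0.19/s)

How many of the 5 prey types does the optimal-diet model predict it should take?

2

Profitabilities (E/h, J/s): E 7.35, C 5.45, A 2.12, F 0.361, B 0.218. Add prey in this order while the next type's profitability exceeds the intake rate on those already taken.
Rate on top 1: 2.156. C: 5.45 > 2.156 → include.
Rate on top 2: 3.028. A: 2.12 < 3.028 → exclude; stop.
Optimal diet: E, C — 2 of 5 types.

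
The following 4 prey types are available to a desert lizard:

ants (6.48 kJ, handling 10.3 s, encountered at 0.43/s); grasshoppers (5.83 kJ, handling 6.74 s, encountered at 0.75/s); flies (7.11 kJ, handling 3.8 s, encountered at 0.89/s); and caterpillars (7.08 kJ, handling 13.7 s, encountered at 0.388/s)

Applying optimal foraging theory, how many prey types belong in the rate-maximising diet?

Profitabilities (E/h, kJ/s): flies 1.87, grasshoppers 0.865, ants 0.629, caterpillars 0.517. Add prey in this order while the next type's profitability exceeds the intake rate on those already taken.
Rate on top 1: 1.444. grasshoppers: 0.865 < 1.444 → exclude; stop.
Optimal diet: flies — 1 of 4 types.

1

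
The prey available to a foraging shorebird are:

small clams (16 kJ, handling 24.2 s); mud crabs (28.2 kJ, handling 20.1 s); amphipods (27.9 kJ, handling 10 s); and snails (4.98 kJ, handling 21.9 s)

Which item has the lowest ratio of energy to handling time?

Profitability E/h (kJ/s): small clams = 16/24.2 = 0.661, mud crabs = 28.2/20.1 = 1.4, amphipods = 27.9/10 = 2.79, snails = 4.98/21.9 = 0.227.
Ranked: amphipods > mud crabs > small clams > snails.

snails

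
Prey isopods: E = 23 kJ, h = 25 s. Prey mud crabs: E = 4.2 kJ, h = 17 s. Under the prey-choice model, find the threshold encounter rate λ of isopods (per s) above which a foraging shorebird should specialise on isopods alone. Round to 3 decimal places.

At the threshold, the rate on isopods alone equals the profitability of mud crabs: λ·23/(1 + λ·25) = 4.2/17 = 0.2471.
Rearranging, λ(23 − 0.2471×25) = 0.2471, so λ = 0.2471/16.82 = 0.01469 per s.

0.015 per s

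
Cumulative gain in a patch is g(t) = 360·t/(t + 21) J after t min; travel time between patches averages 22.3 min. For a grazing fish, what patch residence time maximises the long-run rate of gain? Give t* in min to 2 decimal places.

21.64 min

Optimal t* satisfies g'(t*) = g(t*)/(T + t*).
g'(t) = 360·21/(t + 21)². Setting 360·21/(t+21)² = 360t/[(t+21)(22.3+t)] gives 21(22.3+t) = t(t+21), so t² = 21×22.3 = 468.3.
t* = √468.3 = 21.64 min.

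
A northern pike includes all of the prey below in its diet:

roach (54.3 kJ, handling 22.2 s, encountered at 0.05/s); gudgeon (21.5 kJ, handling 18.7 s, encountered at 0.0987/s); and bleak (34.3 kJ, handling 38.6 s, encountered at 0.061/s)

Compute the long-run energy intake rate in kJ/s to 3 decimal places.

1.098 kJ/s

R = (0.05×54.3 + 0.0987×21.5 + 0.061×34.3) / (1 + 0.05×22.2 + 0.0987×18.7 + 0.061×38.6) = 6.929/6.31 = 1.098 kJ/s.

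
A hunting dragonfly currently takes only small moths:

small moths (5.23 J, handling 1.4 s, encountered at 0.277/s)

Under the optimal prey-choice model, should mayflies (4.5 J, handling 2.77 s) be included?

Intake rate on the current diet: R = (0.277×5.23) / (1 + 0.277×1.4) = 1.449/1.388 = 1.044 J/s.
mayflies: E/h = 4.5/2.77 = 1.625 J/s.
1.625 > 1.044, so adding mayflies raises the average — include it.

Yes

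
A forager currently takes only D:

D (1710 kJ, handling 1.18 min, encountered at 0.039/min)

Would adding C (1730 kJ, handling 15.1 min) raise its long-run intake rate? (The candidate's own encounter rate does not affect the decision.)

Yes

Intake rate on the current diet: R = (0.039×1710) / (1 + 0.039×1.18) = 66.69/1.046 = 63.76 kJ/min.
C: E/h = 1730/15.1 = 114.6 kJ/min.
114.6 > 63.76, so adding C raises the average — include it.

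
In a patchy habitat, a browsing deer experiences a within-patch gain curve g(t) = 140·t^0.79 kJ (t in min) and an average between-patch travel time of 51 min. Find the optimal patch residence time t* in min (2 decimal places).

191.86 min

Maximise g(t)/(T+t): set derivative to zero → g'(t)(T+t) = g(t).
g'(t) = 0.79·140·t^-0.21. Setting 0.79·140·t^-0.21 = 140·t^0.79/(51+t) gives 0.79(51+t) = t, so 0.21·t = 0.79×51.
t* = 0.79×51/0.21 = 191.9 min.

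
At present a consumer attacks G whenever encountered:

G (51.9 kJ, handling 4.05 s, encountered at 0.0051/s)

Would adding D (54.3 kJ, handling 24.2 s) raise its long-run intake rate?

Current rate: (0.0051×51.9)/(1 + 0.0051×4.05) = 0.2593 kJ/s.
Profitability of D: 54.3/24.2 = 2.244 kJ/s.
Since 2.244 > R, including D increases the long-run rate.

Yes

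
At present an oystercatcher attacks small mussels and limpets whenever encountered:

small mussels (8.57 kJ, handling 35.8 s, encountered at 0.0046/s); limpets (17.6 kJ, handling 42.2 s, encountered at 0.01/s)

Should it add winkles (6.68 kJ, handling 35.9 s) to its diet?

On small mussels and limpets alone, R = ΣλE/(1+Σλh) = 0.2154/1.587 = 0.1358 kJ/s.
winkles: E/h = 6.68/35.9 = 0.1861 kJ/s.
0.1861 > 0.1358, so adding winkles raises the average — include it.

Yes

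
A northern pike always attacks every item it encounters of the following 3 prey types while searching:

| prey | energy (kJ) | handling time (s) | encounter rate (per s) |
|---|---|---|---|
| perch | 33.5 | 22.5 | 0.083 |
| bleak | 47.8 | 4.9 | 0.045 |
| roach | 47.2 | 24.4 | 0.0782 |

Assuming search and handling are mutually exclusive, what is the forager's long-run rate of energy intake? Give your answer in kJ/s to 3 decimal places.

1.726 kJ/s

Energy encountered per unit search time: 0.083×33.5 + 0.045×47.8 + 0.0782×47.2 = 8.623 kJ/s.
Handling time per unit search time: 0.083×22.5 + 0.045×4.9 + 0.0782×24.4 = 3.996.
Rate = 8.623/(1 + 3.996) = 1.726 kJ/s.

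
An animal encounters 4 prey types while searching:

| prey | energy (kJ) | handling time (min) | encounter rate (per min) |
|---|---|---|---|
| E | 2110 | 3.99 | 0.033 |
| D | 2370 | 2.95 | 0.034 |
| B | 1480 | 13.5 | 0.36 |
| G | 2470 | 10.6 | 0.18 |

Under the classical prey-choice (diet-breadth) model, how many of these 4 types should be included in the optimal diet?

3

Rank by E/h (kJ/min): D 803, E 529, G 233, B 110. Include each in turn until the next type's E/h falls below the running intake rate.
Rate on top 1: 73.23. E: 529 > 73.23 → include.
Rate on top 2: 121.9. G: 233 > 121.9 → include.
Rate on top 3: 189.4. B: 110 < 189.4 → exclude; stop.
Optimal diet: D, E, G — 3 of 4 types.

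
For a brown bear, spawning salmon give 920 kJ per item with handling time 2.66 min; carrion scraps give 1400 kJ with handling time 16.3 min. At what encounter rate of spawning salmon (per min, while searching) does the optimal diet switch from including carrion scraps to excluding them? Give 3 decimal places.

0.124 per min

At the threshold, the rate on spawning salmon alone equals the profitability of carrion scraps: λ·920/(1 + λ·2.66) = 1400/16.3 = 85.89.
Rearranging, λ(920 − 85.89×2.66) = 85.89, so λ = 85.89/691.5 = 0.1242 per min.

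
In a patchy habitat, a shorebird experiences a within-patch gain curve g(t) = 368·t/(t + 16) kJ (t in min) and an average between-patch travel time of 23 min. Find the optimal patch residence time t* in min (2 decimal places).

By the marginal value theorem, leave when the instantaneous gain rate g'(t) equals the habitat-wide average g(t)/(T + t).
g'(t) = 368·16/(t + 16)². Setting 368·16/(t+16)² = 368t/[(t+16)(23+t)] gives 16(23+t) = t(t+16), so t² = 16×23 = 368.
t* = √368 = 19.18 min.

19.18 min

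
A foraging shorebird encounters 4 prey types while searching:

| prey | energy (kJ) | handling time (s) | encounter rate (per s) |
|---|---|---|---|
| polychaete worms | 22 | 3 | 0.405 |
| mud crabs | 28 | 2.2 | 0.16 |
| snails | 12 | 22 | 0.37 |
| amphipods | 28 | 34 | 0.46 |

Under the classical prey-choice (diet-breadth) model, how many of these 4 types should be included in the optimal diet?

E/h in descending order: mud crabs 12.7, polychaete worms 7.33, amphipods 0.824, snails 0.545 kJ/s. The optimal diet is the largest prefix of this list for which every included type satisfies E_i/h_i > R on the types above it.
Rate on top 1: 3.314. polychaete worms: 7.33 > 3.314 → include.
Rate on top 2: 5.216. amphipods: 0.824 < 5.216 → exclude; stop.
Optimal diet: mud crabs, polychaete worms — 2 of 4 types.

2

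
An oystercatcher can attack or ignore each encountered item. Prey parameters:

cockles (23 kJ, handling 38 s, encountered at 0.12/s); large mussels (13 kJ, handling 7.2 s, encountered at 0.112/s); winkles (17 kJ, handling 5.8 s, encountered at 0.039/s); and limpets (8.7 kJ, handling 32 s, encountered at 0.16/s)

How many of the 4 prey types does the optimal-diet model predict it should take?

2

Profitabilities (E/h, kJ/s): winkles 2.93, large mussels 1.81, cockles 0.605, limpets 0.272. Add prey in this order while the next type's profitability exceeds the intake rate on those already taken.
Rate on top 1: 0.5407. large mussels: 1.81 > 0.5407 → include.
Rate on top 2: 1.043. cockles: 0.605 < 1.043 → exclude; stop.
Optimal diet: winkles, large mussels — 2 of 4 types.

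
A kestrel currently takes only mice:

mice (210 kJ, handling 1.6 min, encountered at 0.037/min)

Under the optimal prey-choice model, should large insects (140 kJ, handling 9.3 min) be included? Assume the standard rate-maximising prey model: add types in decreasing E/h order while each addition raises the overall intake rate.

Yes

On mice alone, R = ΣλE/(1+Σλh) = 7.77/1.059 = 7.336 kJ/min.
Profitability of large insects: 140/9.3 = 15.05 kJ/min.
15.05 > 7.336, so adding large insects raises the average — include it.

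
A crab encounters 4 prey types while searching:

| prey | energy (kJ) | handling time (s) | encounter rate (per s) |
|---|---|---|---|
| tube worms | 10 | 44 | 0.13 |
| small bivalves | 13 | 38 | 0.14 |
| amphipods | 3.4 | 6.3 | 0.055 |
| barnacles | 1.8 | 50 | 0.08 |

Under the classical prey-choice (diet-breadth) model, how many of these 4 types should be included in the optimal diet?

2

Profitabilities (E/h, kJ/s): amphipods 0.54, small bivalves 0.342, tube worms 0.227, barnacles 0.036. Add prey in this order while the next type's profitability exceeds the intake rate on those already taken.
Rate on top 1: 0.1389. small bivalves: 0.342 > 0.1389 → include.
Rate on top 2: 0.3011. tube worms: 0.227 < 0.3011 → exclude; stop.
Optimal diet: amphipods, small bivalves — 2 of 4 types.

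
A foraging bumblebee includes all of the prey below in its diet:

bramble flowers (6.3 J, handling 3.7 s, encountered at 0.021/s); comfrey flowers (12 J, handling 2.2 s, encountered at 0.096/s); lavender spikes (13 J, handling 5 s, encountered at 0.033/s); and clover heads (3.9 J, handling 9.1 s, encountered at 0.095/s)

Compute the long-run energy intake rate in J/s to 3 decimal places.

Energy encountered per unit search time: 0.021×6.3 + 0.096×12 + 0.033×13 + 0.095×3.9 = 2.084 J/s.
Handling time per unit search time: 0.021×3.7 + 0.096×2.2 + 0.033×5 + 0.095×9.1 = 1.318.
Rate = 2.084/(1 + 1.318) = 0.8988 J/s.

0.899 J/s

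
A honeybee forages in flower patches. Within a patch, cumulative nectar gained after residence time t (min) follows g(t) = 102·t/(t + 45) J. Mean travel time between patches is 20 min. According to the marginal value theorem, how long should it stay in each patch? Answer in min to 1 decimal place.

Optimal t* satisfies g'(t*) = g(t*)/(T + t*).
g'(t) = 102·45/(t + 45)². Setting 102·45/(t+45)² = 102t/[(t+45)(20+t)] gives 45(20+t) = t(t+45), so t² = 45×20 = 900.
t* = √900 = 30 min.

30.0 min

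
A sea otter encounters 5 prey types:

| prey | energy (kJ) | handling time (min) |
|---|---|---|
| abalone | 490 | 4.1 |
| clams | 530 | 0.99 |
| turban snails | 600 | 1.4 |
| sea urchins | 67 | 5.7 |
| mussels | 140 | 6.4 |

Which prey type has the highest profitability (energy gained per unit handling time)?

clams

Profitability E/h (kJ/min): abalone = 490/4.1 = 120, clams = 530/0.99 = 535, turban snails = 600/1.4 = 429, sea urchins = 67/5.7 = 11.8, mussels = 140/6.4 = 21.9.
Ranked: clams > turban snails > abalone > mussels > sea urchins.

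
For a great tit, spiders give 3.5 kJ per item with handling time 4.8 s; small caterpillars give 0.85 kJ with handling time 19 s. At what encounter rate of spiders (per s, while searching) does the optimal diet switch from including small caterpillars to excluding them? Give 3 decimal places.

The zero-one rule: include small caterpillars iff E₂/h₂ > λE₁/(1+λh₁). Equality gives the switch point.
λE₁h₂ = E₂ + λE₂h₁ ⇒ λ = E₂/(E₁h₂ − E₂h₁) = 0.85/(66.5 − 4.08) = 0.01362 per s.

0.014 per s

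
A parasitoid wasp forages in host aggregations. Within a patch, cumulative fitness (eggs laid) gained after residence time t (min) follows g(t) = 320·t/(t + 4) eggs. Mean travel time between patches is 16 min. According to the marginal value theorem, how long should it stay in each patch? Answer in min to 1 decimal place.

8.0 min

Optimal t* satisfies g'(t*) = g(t*)/(T + t*).
g'(t) = 320·4/(t + 4)². Setting 320·4/(t+4)² = 320t/[(t+4)(16+t)] gives 4(16+t) = t(t+4), so t² = 4×16 = 64.
t* = √64 = 8 min.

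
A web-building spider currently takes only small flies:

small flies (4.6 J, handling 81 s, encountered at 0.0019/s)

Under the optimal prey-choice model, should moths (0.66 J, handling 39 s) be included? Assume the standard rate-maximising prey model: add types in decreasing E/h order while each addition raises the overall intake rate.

Yes

Intake rate on the current diet: R = (0.0019×4.6) / (1 + 0.0019×81) = 0.00874/1.154 = 0.007574 J/s.
moths: E/h = 0.66/39 = 0.01692 J/s.
0.01692 > 0.007574, so adding moths raises the average — include it.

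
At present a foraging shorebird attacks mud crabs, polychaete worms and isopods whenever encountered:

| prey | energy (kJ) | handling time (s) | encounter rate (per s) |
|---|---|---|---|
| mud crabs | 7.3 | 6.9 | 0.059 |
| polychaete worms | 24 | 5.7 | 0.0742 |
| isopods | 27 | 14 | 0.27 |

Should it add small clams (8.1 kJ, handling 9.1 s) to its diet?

Current rate: (0.059×7.3 + 0.0742×24 + 0.27×27)/(1 + 0.059×6.9 + 0.0742×5.7 + 0.27×14) = 1.694 kJ/s.
Profitability of small clams: 8.1/9.1 = 0.8901 kJ/s.
0.8901 < 1.694, so adding small clams would lower the average — exclude it.

No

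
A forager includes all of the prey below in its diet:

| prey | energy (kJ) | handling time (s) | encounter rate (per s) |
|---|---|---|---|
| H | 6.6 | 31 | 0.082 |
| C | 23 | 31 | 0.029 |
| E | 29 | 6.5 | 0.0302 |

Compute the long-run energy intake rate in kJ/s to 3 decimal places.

Energy encountered per unit search time: 0.082×6.6 + 0.029×23 + 0.0302×29 = 2.084 kJ/s.
Handling time per unit search time: 0.082×31 + 0.029×31 + 0.0302×6.5 = 3.637.
Rate = 2.084/(1 + 3.637) = 0.4494 kJ/s.

0.449 kJ/s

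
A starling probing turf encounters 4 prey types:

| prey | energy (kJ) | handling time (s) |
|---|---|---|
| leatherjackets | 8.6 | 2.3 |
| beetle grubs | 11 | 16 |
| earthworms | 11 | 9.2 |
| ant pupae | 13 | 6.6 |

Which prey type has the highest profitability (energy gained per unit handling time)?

In descending order of E/h:
leatherjackets: 8.6/2.3 = 3.74 kJ/s
ant pupae: 13/6.6 = 1.97 kJ/s
earthworms: 11/9.2 = 1.2 kJ/s
beetle grubs: 11/16 = 0.688 kJ/s

leatherjackets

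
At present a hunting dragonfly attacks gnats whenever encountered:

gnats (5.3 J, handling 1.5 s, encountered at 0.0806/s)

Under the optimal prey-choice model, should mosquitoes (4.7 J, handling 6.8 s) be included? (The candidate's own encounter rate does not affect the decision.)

Yes

Intake rate on the current diet: R = (0.0806×5.3) / (1 + 0.0806×1.5) = 0.4272/1.121 = 0.3811 J/s.
mosquitoes: E/h = 4.7/6.8 = 0.6912 J/s.
Since 0.6912 > R, including mosquitoes increases the long-run rate.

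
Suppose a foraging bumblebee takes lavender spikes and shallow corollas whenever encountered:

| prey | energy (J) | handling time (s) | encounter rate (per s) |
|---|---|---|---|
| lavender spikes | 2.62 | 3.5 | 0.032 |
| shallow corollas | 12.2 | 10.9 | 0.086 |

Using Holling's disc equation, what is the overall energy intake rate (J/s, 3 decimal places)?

0.553 J/s

R = (0.032×2.62 + 0.086×12.2) / (1 + 0.032×3.5 + 0.086×10.9) = 1.133/2.049 = 0.5529 J/s.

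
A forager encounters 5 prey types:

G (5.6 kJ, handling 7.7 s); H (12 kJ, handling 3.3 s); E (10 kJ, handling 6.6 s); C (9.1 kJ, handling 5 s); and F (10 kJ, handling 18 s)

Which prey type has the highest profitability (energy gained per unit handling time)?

H

Profitability E/h (kJ/s): G = 5.6/7.7 = 0.727, H = 12/3.3 = 3.64, E = 10/6.6 = 1.52, C = 9.1/5 = 1.82, F = 10/18 = 0.556.
Ranked: H > C > E > G > F.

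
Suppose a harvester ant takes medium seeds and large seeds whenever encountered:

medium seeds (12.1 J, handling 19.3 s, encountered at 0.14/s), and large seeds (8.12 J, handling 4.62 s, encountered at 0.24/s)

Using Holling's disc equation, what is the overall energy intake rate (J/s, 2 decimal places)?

R = Σλ_iE_i / (1 + Σλ_ih_i)
Numerator: 0.14×12.1 + 0.24×8.12 = 3.643
Denominator: 1 + 0.14×19.3 + 0.24×4.62 = 4.811
R = 3.643/4.811 = 0.7572 J/s

0.76 J/s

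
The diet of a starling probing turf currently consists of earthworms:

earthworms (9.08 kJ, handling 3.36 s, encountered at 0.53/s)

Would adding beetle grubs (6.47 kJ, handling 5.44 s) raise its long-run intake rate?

No

On earthworms alone, R = ΣλE/(1+Σλh) = 4.812/2.781 = 1.731 kJ/s.
Profitability of beetle grubs: 6.47/5.44 = 1.189 kJ/s.
Since 1.189 < R, time spent handling beetle grubs is better spent searching.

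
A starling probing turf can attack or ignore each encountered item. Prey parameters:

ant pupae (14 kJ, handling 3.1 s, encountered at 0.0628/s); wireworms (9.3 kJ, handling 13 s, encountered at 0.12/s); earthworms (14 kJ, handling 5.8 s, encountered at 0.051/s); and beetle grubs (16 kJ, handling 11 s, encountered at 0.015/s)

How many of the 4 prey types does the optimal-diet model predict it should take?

Profitabilities (E/h, kJ/s): ant pupae 4.52, earthworms 2.41, beetle grubs 1.45, wireworms 0.715. Add prey in this order while the next type's profitability exceeds the intake rate on those already taken.
Rate on top 1: 0.7359. earthworms: 2.41 > 0.7359 → include.
Rate on top 2: 1.069. beetle grubs: 1.45 > 1.069 → include.
Rate on top 3: 1.107. wireworms: 0.715 < 1.107 → exclude; stop.
Optimal diet: ant pupae, earthworms, beetle grubs — 3 of 4 types.

3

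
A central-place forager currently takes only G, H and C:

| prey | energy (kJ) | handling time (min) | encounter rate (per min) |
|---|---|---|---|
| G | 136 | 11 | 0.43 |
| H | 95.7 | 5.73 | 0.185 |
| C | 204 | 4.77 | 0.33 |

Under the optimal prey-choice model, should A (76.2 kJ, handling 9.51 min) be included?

No

On G, H and C alone, R = ΣλE/(1+Σλh) = 143.5/8.364 = 17.16 kJ/min.
Profitability of A: 76.2/9.51 = 8.013 kJ/min.
8.013 < 17.16, so adding A would lower the average — exclude it.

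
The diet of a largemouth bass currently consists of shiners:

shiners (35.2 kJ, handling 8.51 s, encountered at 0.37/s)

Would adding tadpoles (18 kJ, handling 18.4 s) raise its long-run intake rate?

No

Intake rate on the current diet: R = (0.37×35.2) / (1 + 0.37×8.51) = 13.02/4.149 = 3.139 kJ/s.
tadpoles: E/h = 18/18.4 = 0.9783 kJ/s.
Since 0.9783 < R, time spent handling tadpoles is better spent searching.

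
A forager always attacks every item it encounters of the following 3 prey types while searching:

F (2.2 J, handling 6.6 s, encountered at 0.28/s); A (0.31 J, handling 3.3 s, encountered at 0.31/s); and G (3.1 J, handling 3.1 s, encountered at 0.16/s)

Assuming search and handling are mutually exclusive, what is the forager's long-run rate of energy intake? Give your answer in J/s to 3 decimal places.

R = (0.28×2.2 + 0.31×0.31 + 0.16×3.1) / (1 + 0.28×6.6 + 0.31×3.3 + 0.16×3.1) = 1.208/4.367 = 0.2766 J/s.

0.277 J/s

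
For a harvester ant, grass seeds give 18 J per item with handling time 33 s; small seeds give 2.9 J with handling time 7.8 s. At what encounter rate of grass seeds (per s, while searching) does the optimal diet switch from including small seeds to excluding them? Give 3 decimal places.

Drop small seeds once their profitability E₂/h₂ falls below the rate achievable on grass seeds alone: E₂/h₂ = λE₁/(1 + λh₁).
Solve for λ: λE₁h₂ = E₂(1 + λh₁) → λ(E₁h₂ − E₂h₁) = E₂ → λ = E₂/(E₁h₂ − E₂h₁).
λ = 2.9/(18×7.8 − 2.9×33) = 2.9/44.7 = 0.06488 per s.

0.065 per s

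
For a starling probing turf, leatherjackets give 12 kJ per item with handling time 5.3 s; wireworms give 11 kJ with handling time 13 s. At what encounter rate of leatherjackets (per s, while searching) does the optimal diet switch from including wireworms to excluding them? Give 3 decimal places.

0.113 per s

The zero-one rule: include wireworms iff E₂/h₂ > λE₁/(1+λh₁). Equality gives the switch point.
λE₁h₂ = E₂ + λE₂h₁ ⇒ λ = E₂/(E₁h₂ − E₂h₁) = 11/(156 − 58.3) = 0.1126 per s.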